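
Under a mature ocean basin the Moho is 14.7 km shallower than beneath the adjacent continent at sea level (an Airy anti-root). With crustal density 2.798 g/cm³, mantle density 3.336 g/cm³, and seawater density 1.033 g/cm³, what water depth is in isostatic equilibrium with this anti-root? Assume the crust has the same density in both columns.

4.48 km

Replacing a thickness d of crust by seawater at the top must be balanced by replacing crust with mantle at the base: d (ρ_c − ρ_w) = a (ρ_m − ρ_c).
d = a (ρ_m − ρ_c)/(ρ_c − ρ_w) = 14.7 km × 0.538/1.765 = 4.48 km.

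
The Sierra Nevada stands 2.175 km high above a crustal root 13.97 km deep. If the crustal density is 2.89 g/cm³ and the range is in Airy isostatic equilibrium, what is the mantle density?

3.34 g/cm³

Airy balance: ρ_c h = (ρ_m − ρ_c) r → ρ_m = ρ_c (1 + h/r).
ρ_m = 2.89 × (1 + 2.175 km/13.97 km) = 3.34 g/cm³.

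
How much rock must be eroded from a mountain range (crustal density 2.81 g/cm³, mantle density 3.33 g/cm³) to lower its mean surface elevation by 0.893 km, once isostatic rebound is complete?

5.72 km

Net drop Δ = e − u = e − e ρ_c/ρ_m = e (ρ_m − ρ_c)/ρ_m.
e = Δ ρ_m/(ρ_m − ρ_c) = 0.893 km × 3.33/0.52 = 5.72 km.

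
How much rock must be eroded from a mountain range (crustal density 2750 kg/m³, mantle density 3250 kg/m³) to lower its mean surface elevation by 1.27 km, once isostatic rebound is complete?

8.26 km

Net drop Δ = e − u = e − e ρ_c/ρ_m = e (ρ_m − ρ_c)/ρ_m.
e = Δ ρ_m/(ρ_m − ρ_c) = 1.27 km × 3250/500 = 8.26 km.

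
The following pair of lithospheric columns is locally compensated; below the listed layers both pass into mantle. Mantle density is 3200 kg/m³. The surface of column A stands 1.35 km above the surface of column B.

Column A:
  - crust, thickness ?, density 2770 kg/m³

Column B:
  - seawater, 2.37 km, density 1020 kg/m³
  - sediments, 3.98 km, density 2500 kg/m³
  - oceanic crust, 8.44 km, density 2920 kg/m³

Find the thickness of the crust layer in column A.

34 km

Take the compensation level at the base of the deeper column (depth z_c below the surface of column A) and equate Σ ρ_i t_i down to z_c; mantle fills any gap and the z_c terms cancel.
Column A: x×2770 + (z_c − 0 − x)×3200
Column B: 1.35×0 + 2.37×1020 + 3.98×2500 + 8.44×2920 + (z_c − 1.35 − 14.79)×3200
The z_c×3200 term appears on both sides and cancels. Collect the known terms of each column as K = Σ(ρt)_known − 3200 × (depth of known layers): K_A = 0 − 3200×0 = 0; K_B = 37012.2 − 3200×(1.35 + 14.79) = −14635.8.
Balance: K_A − x×(3200 − 2770) = K_B, so x = (K_A − K_B)/(3200 − 2770) = 14635.8/430 = 34 km.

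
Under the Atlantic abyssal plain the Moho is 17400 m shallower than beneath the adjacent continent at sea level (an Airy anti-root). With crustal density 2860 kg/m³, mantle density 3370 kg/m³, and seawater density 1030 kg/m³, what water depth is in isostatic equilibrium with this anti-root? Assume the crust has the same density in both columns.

Replacing a thickness d of crust by seawater at the top must be balanced by replacing crust with mantle at the base: d (ρ_c − ρ_w) = a (ρ_m − ρ_c).
d = a (ρ_m − ρ_c)/(ρ_c − ρ_w) = 17400 m × 510/1830 = 4850 m.

4850 m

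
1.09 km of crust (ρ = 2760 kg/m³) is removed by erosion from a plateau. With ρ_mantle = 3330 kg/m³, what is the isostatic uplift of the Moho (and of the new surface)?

Unloading: uplift u = e ρ_c/ρ_m = 1.09 km × 2760/3330 = 0.903 km.

0.903 km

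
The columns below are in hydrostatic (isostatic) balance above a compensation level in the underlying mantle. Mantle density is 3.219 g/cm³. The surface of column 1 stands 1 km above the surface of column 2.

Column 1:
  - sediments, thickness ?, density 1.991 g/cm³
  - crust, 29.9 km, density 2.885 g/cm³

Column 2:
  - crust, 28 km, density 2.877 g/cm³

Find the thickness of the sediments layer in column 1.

Take the compensation level at the base of the deeper column (depth z_c below the surface of column 1) and equate Σ ρ_i t_i down to z_c; mantle fills any gap and the z_c terms cancel.
Column 1: x×1.991 + 29.9×2.885 + (z_c − 29.9 − x)×3.219
Column 2: 1×0 + 28×2.877 + (z_c − 1 − 28)×3.219
The z_c×3.219 term appears on both sides and cancels. Collect the known terms of each column as K = Σ(ρt)_known − 3.219 × (depth of known layers): K_1 = 86.2615 − 3.219×29.9 = −9.9866; K_2 = 80.556 − 3.219×(1 + 28) = −12.795.
Balance: K_1 − x×(3.219 − 1.991) = K_2, so x = (K_1 − K_2)/(3.219 − 1.991) = 2.8084/1.228 = 2.29 km.

2.29 km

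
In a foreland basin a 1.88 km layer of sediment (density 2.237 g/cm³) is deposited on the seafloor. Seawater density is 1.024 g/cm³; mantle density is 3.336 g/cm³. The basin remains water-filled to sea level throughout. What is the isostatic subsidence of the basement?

0.986 km

Submarine loading: the sediment displaces seawater, and the subsidence is in turn flooded, so s (ρ_m − ρ_w) = t (ρ_sed − ρ_w).
s = 1.88 km × (2.237 − 1.024) / (3.336 − 1.024) = 0.986 km.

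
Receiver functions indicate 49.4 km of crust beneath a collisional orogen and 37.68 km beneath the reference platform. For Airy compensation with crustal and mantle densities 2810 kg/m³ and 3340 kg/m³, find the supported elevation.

1.86 km

Excess crust Δ = 49.4 km − 37.68 km = 11.72 km, split between elevation h and root r with h + r = Δ.
Airy balance ρ_c h = (ρ_m − ρ_c) r gives r = h ρ_c/(ρ_m − ρ_c), so h (1 + ρ_c/(ρ_m − ρ_c)) = Δ, i.e. h = Δ (ρ_m − ρ_c)/ρ_m.
h = 11.72 km × 530/3340 = 1.86 km.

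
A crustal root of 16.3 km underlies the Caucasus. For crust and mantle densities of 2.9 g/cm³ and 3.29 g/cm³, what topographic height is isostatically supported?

2.19 km

For local isostatic compensation: ρ_c h = (ρ_m − ρ_c) r.
h = r (ρ_m − ρ_c) / ρ_c = 16.3 km × (3.29 − 2.9) / 2.9 = 2.19 km.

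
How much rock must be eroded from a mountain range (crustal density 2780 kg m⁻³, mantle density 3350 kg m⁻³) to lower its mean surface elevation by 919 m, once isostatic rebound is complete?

5400 m

Net drop Δ = e − u = e − e ρ_c/ρ_m = e (ρ_m − ρ_c)/ρ_m.
e = Δ ρ_m/(ρ_m − ρ_c) = 919 m × 3350/570 = 5400 m.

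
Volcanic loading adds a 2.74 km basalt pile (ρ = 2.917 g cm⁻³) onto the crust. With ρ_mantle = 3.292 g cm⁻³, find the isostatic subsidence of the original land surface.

2.43 km

Subaerial loading: s = t ρ_load / ρ_m.
s = 2.74 km × 2.917/3.292 = 2.43 km.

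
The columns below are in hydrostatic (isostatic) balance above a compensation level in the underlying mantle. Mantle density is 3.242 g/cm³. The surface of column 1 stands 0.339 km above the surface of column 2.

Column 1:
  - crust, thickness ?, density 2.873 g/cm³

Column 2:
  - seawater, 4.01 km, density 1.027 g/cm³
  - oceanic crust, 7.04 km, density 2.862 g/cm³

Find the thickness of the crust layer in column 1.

Take the compensation level at the base of the deeper column (depth z_c below the surface of column 1) and equate Σ ρ_i t_i down to z_c; mantle fills any gap and the z_c terms cancel.
Column 1: x×2.873 + (z_c − 0 − x)×3.242
Column 2: 0.339×0 + 4.01×1.027 + 7.04×2.862 + (z_c − 0.339 − 11.05)×3.242
The z_c×3.242 term appears on both sides and cancels. Collect the known terms of each column as K = Σ(ρt)_known − 3.242 × (depth of known layers): K_1 = 0 − 3.242×0 = 0; K_2 = 24.26675 − 3.242×(0.339 + 11.05) = −12.656388.
Balance: K_1 − x×(3.242 − 2.873) = K_2, so x = (K_1 − K_2)/(3.242 − 2.873) = 12.6564/0.369 = 34.3 km.

34.3 km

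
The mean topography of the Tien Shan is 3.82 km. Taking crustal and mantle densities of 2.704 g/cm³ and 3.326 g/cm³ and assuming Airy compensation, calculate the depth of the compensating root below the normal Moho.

Isostatic balance requires: the weight of the topography is balanced by the buoyancy of the root, ρ_c h = (ρ_m − ρ_c) r.
r = h · ρ_c / (ρ_m − ρ_c) = 3.82 km × 2.704 / (3.326 − 2.704) = 16.6 km.

16.6 km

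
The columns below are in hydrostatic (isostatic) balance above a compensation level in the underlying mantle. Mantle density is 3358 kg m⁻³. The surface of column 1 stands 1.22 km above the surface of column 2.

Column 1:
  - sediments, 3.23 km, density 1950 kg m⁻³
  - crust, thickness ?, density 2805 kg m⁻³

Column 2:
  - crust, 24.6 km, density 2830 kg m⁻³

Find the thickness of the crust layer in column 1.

Take the compensation level at the base of the deeper column (depth z_c below the surface of column 1) and equate Σ ρ_i t_i down to z_c; mantle fills any gap and the z_c terms cancel.
Column 1: 3.23×1950 + x×2805 + (z_c − 3.23 − x)×3358
Column 2: 1.22×0 + 24.6×2830 + (z_c − 1.22 − 24.6)×3358
The z_c×3358 term appears on both sides and cancels. Collect the known terms of each column as K = Σ(ρt)_known − 3358 × (depth of known layers): K_1 = 6298.5 − 3358×3.23 = −4547.84; K_2 = 69618 − 3358×(1.22 + 24.6) = −17085.56.
Balance: K_1 − x×(3358 − 2805) = K_2, so x = (K_1 − K_2)/(3358 − 2805) = 12537.7/553 = 22.7 km.

22.7 km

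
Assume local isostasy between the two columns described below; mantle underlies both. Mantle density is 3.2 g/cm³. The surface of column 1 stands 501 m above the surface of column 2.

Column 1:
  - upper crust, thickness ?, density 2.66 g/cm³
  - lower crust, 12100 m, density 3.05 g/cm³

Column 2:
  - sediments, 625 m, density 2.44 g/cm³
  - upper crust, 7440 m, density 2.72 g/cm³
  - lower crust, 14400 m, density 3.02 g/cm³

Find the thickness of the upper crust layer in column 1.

Take the compensation level at the base of the deeper column (depth z_c below the surface of column 1) and equate Σ ρ_i t_i down to z_c; mantle fills any gap and the z_c terms cancel.
Column 1: x×2.66 + 12100×3.05 + (z_c − 12100 − x)×3.2
Column 2: 501×0 + 625×2.44 + 7440×2.72 + 14400×3.02 + (z_c − 501 − 22465)×3.2
The z_c×3.2 term appears on both sides and cancels. Collect the known terms of each column as K = Σ(ρt)_known − 3.2 × (depth of known layers): K_1 = 36905 − 3.2×12100 = −1815; K_2 = 65249.8 − 3.2×(501 + 22465) = −8241.4.
Balance: K_1 − x×(3.2 − 2.66) = K_2, so x = (K_1 − K_2)/(3.2 − 2.66) = 6426.4/0.54 = 11900 m.

11900 m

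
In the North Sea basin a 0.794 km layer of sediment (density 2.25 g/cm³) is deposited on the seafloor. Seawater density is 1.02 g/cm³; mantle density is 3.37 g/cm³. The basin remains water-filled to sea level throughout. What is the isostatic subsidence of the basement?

Submarine loading: the sediment displaces seawater, and the subsidence is in turn flooded, so s (ρ_m − ρ_w) = t (ρ_sed − ρ_w).
s = 0.794 km × (2.25 − 1.02) / (3.37 − 1.02) = 0.416 km.

0.416 km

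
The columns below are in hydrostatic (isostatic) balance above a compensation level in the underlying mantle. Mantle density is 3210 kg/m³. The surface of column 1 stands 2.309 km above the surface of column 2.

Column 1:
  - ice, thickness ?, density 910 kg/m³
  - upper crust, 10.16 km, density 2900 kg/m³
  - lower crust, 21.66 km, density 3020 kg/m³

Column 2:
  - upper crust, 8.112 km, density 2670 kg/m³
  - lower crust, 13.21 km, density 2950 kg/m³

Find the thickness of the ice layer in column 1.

Take the compensation level at the base of the deeper column (depth z_c below the surface of column 1) and equate Σ ρ_i t_i down to z_c; mantle fills any gap and the z_c terms cancel.
Column 1: x×910 + 10.16×2900 + 21.66×3020 + (z_c − 31.82 − x)×3210
Column 2: 2.309×0 + 8.112×2670 + 13.21×2950 + (z_c − 2.309 − 21.322)×3210
The z_c×3210 term appears on both sides and cancels. Collect the known terms of each column as K = Σ(ρt)_known − 3210 × (depth of known layers): K_1 = 94877.2 − 3210×31.82 = −7265; K_2 = 60628.54 − 3210×(2.309 + 21.322) = −15226.97.
Balance: K_1 − x×(3210 − 910) = K_2, so x = (K_1 − K_2)/(3210 − 910) = 7961.97/2300 = 3.46 km.

3.46 km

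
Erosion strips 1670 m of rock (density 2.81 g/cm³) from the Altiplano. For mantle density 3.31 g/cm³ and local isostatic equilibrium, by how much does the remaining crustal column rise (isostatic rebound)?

Unloading: uplift u = e ρ_c/ρ_m = 1670 m × 2.81/3.31 = 1420 m.

1420 m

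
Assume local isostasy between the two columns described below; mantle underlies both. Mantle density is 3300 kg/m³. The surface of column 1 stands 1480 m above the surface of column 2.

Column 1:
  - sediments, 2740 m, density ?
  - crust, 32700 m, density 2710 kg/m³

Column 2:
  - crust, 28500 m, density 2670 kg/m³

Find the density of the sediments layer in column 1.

2010 kg/m³

Take the compensation level at the base of the deeper column (depth z_c below the surface of column 1) and equate Σ ρ_i t_i down to z_c; mantle fills any gap and the z_c terms cancel.
Column 1: 2740×ρ + 32700×2710 + (z_c − 35440)×3300
Column 2: 1480×0 + 28500×2670 + (z_c − 1480 − 28500)×3300
The z_c×3300 term appears on both sides and cancels. Collect the known terms of each column as K = Σ(ρt)_known − 3300 × (depth of known layers): K_1 = 88617000 − 3300×35440 = −28335000; K_2 = 76095000 − 3300×(1480 + 28500) = −22839000.
Balance: K_1 + 2740×ρ = K_2, so ρ = (K_2 − K_1)/2740 = 5496000/2740 = 2010 kg/m³.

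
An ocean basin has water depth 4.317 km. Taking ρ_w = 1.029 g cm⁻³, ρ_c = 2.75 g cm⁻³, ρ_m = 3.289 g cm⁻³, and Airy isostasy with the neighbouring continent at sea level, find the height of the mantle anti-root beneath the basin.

13.8 km

Equating mass per unit area of the two columns: replacing crust with seawater at the top is compensated by replacing crust with mantle at the base: d (ρ_c − ρ_w) = a (ρ_m − ρ_c).
a = d (ρ_c − ρ_w)/(ρ_m − ρ_c) = 4.317 km × 1.721/0.539 = 13.8 km.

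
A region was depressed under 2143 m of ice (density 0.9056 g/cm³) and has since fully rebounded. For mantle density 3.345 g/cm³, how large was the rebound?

Removing the load lets mantle flow back in; uplift u satisfies ρ_ice t = ρ_m u.
u = t ρ_ice/ρ_m = 2143 m × 0.9056/3.345 = 580 m.

580 m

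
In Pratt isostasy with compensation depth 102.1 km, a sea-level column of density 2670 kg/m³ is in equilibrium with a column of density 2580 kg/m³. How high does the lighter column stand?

ρ_ref D = ρ (D + h) → h = D (ρ_ref − ρ)/ρ.
h = 102.1 km × (2670 − 2580)/2580 = 3.56 km.

3.56 km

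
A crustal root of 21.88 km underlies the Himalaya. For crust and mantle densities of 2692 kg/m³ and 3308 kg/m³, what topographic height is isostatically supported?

Isostatic balance requires: ρ_c h = (ρ_m − ρ_c) r.
h = r (ρ_m − ρ_c) / ρ_c = 21.88 km × (3308 − 2692) / 2692 = 5.01 km.

5.01 km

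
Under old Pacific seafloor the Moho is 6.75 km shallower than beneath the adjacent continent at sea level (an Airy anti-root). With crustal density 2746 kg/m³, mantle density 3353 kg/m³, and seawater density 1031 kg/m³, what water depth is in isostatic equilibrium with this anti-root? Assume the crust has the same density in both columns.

Replacing a thickness d of crust by seawater at the top must be balanced by replacing crust with mantle at the base: d (ρ_c − ρ_w) = a (ρ_m − ρ_c).
d = a (ρ_m − ρ_c)/(ρ_c − ρ_w) = 6.75 km × 607/1715 = 2.39 km.

2.39 km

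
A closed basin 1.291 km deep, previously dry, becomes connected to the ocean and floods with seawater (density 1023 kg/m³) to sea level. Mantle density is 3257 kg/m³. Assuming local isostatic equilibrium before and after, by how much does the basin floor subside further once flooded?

After flooding the water column is d + s deep. Its weight must equal the weight of mantle displaced by the extra subsidence s: (d + s) ρ_w = s ρ_m.
s = d ρ_w / (ρ_m − ρ_w) = 1.291 km × 1023/(3257 − 1023) = 0.591 km.

0.591 km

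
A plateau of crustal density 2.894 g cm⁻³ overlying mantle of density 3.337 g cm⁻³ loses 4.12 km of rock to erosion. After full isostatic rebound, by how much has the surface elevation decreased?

Rebound u = e ρ_c/ρ_m = 4.12 km × 2.894/3.337 = 3.573 km.
Net surface drop = e − u = 4.12 km − 3.573 km = e (ρ_m − ρ_c)/ρ_m = 0.547 km.

0.547 km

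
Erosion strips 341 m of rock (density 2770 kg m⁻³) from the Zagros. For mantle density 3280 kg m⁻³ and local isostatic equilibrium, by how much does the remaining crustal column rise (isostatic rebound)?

288 m

Unloading: uplift u = e ρ_c/ρ_m = 341 m × 2770/3280 = 288 m.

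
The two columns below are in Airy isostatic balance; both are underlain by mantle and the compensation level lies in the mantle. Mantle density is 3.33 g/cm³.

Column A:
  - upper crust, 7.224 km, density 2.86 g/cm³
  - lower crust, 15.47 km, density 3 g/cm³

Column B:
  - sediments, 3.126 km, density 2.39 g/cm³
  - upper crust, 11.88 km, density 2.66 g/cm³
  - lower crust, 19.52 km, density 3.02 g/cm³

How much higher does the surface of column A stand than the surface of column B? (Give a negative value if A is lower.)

−2.54 km

For any compensation level in the mantle, the mantle terms cancel and isostasy reduces to e = (Σt_A − Σt_B) − (Σ(ρt)_A − Σ(ρt)_B) / ρ_m.
Σt_A = 22.694 km; Σt_B = 34.526 km; Σ(ρt)_A = 67.07064; Σ(ρt)_B = 98.02234 (in km·g/cm³).
e = (22.694 − 34.526) − (67.07064 − 98.02234) / 3.33 = −2.54 km.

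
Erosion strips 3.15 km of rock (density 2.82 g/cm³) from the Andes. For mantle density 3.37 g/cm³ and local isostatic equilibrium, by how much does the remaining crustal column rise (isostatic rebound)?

2.64 km

Unloading: uplift u = e ρ_c/ρ_m = 3.15 km × 2.82/3.37 = 2.64 km.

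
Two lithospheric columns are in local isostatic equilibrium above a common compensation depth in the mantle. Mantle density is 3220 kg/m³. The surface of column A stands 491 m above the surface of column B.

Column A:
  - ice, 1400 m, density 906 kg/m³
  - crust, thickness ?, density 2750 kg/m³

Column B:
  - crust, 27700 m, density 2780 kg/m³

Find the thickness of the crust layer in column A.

Take the compensation level at the base of the deeper column (depth z_c below the surface of column A) and equate Σ ρ_i t_i down to z_c; mantle fills any gap and the z_c terms cancel.
Column A: 1400×906 + x×2750 + (z_c − 1400 − x)×3220
Column B: 491×0 + 27700×2780 + (z_c − 491 − 27700)×3220
The z_c×3220 term appears on both sides and cancels. Collect the known terms of each column as K = Σ(ρt)_known − 3220 × (depth of known layers): K_A = 1268400 − 3220×1400 = −3239600; K_B = 77006000 − 3220×(491 + 27700) = −13769020.
Balance: K_A − x×(3220 − 2750) = K_B, so x = (K_A − K_B)/(3220 − 2750) = 10529400/470 = 22400 m.

22400 m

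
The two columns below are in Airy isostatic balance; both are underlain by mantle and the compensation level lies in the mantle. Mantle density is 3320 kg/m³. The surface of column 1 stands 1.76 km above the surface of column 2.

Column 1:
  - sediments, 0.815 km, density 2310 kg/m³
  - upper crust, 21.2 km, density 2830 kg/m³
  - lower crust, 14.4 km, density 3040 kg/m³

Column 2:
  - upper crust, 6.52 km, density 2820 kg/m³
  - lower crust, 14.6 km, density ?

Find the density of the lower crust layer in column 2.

2900 kg/m³

Take the compensation level at the base of the deeper column (depth z_c below the surface of column 1) and equate Σ ρ_i t_i down to z_c; mantle fills any gap and the z_c terms cancel.
Column 1: 0.815×2310 + 21.2×2830 + 14.4×3040 + (z_c − 36.415)×3320
Column 2: 1.76×0 + 6.52×2820 + 14.6×ρ + (z_c − 1.76 − 21.12)×3320
The z_c×3320 term appears on both sides and cancels. Collect the known terms of each column as K = Σ(ρt)_known − 3320 × (depth of known layers): K_1 = 105654.65 − 3320×36.415 = −15243.15; K_2 = 18386.4 − 3320×(1.76 + 21.12) = −57575.2.
Balance: K_1 = K_2 + 14.6×ρ, so ρ = (K_1 − K_2)/14.6 = 42332.1/14.6 = 2900 kg/m³.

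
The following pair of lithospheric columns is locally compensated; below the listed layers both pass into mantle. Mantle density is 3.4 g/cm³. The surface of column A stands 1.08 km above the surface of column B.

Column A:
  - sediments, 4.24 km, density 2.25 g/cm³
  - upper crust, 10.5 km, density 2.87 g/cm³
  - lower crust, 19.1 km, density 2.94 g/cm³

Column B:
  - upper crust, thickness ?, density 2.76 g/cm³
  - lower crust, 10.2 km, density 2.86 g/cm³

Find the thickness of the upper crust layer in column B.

Take the compensation level at the base of the deeper column (depth z_c below the surface of column A) and equate Σ ρ_i t_i down to z_c; mantle fills any gap and the z_c terms cancel.
Column A: 4.24×2.25 + 10.5×2.87 + 19.1×2.94 + (z_c − 33.84)×3.4
Column B: 1.08×0 + x×2.76 + 10.2×2.86 + (z_c − 1.08 − 10.2 − x)×3.4
The z_c×3.4 term appears on both sides and cancels. Collect the known terms of each column as K = Σ(ρt)_known − 3.4 × (depth of known layers): K_A = 95.829 − 3.4×33.84 = −19.227; K_B = 29.172 − 3.4×(1.08 + 10.2) = −9.18.
Balance: K_A = K_B − x×(3.4 − 2.76), so x = (K_B − K_A)/(3.4 − 2.76) = 10.047/0.64 = 15.7 km.

15.7 km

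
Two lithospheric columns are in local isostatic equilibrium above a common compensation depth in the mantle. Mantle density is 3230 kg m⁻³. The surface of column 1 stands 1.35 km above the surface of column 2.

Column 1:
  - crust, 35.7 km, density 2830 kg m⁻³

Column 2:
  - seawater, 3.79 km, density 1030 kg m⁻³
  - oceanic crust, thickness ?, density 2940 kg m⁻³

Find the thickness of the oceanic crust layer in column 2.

5.45 km

Take the compensation level at the base of the deeper column (depth z_c below the surface of column 1) and equate Σ ρ_i t_i down to z_c; mantle fills any gap and the z_c terms cancel.
Column 1: 35.7×2830 + (z_c − 35.7)×3230
Column 2: 1.35×0 + 3.79×1030 + x×2940 + (z_c − 1.35 − 3.79 − x)×3230
The z_c×3230 term appears on both sides and cancels. Collect the known terms of each column as K = Σ(ρt)_known − 3230 × (depth of known layers): K_1 = 101031 − 3230×35.7 = −14280; K_2 = 3903.7 − 3230×(1.35 + 3.79) = −12698.5.
Balance: K_1 = K_2 − x×(3230 − 2940), so x = (K_2 − K_1)/(3230 − 2940) = 1581.5/290 = 5.45 km.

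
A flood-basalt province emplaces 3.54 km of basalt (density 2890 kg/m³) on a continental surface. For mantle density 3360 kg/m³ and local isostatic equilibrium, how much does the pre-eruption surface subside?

3.04 km

Subaerial loading: s = t ρ_load / ρ_m.
s = 3.54 km × 2890/3360 = 3.04 km.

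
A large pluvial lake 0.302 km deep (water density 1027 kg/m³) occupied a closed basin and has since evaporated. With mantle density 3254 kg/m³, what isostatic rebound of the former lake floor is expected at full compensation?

0.0953 km

u = d ρ_w/ρ_m = 0.302 km × 1027/3254 = 0.0953 km.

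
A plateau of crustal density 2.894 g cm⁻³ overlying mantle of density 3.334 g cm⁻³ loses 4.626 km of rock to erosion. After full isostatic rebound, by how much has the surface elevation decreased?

0.611 km

Rebound u = e ρ_c/ρ_m = 4.626 km × 2.894/3.334 = 4.015 km.
Net surface drop = e − u = 4.626 km − 4.015 km = e (ρ_m − ρ_c)/ρ_m = 0.611 km.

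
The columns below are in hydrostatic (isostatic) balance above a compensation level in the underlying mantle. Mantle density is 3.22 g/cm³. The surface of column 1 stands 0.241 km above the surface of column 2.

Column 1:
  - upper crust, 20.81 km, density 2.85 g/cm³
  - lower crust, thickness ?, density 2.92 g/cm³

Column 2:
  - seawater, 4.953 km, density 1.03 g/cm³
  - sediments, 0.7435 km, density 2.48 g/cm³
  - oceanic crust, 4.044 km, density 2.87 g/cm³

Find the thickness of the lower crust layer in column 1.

Take the compensation level at the base of the deeper column (depth z_c below the surface of column 1) and equate Σ ρ_i t_i down to z_c; mantle fills any gap and the z_c terms cancel.
Column 1: 20.81×2.85 + x×2.92 + (z_c − 20.81 − x)×3.22
Column 2: 0.241×0 + 4.953×1.03 + 0.7435×2.48 + 4.044×2.87 + (z_c − 0.241 − 9.7405)×3.22
The z_c×3.22 term appears on both sides and cancels. Collect the known terms of each column as K = Σ(ρt)_known − 3.22 × (depth of known layers): K_1 = 59.3085 − 3.22×20.81 = −7.6997; K_2 = 18.55175 − 3.22×(0.241 + 9.7405) = −13.58868.
Balance: K_1 − x×(3.22 − 2.92) = K_2, so x = (K_1 − K_2)/(3.22 − 2.92) = 5.88898/0.3 = 19.6 km.

19.6 km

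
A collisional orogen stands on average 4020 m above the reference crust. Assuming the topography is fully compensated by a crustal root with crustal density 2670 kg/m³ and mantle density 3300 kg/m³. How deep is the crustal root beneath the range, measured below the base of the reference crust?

For local isostatic compensation: the weight of the topography is balanced by the buoyancy of the root, ρ_c h = (ρ_m − ρ_c) r.
r = h · ρ_c / (ρ_m − ρ_c) = 4020 m × 2670 / (3300 − 2670) = 17000 m.

17000 m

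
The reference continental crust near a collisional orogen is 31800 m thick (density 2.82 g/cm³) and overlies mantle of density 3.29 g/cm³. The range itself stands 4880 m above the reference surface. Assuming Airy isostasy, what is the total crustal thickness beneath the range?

Root depth r = h ρ_c / (ρ_m − ρ_c) = 4880 m × 2.82 / 0.47 = 29280 m.
Total thickness = T + h + r = 31800 m + 4880 m + 29280 m = 66000 m.

66000 m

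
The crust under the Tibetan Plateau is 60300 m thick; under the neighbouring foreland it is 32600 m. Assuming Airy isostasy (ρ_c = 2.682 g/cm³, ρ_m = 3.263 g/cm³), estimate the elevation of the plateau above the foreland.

Excess crust Δ = 60300 m − 32600 m = 27700 m, split between elevation h and root r with h + r = Δ.
Airy balance ρ_c h = (ρ_m − ρ_c) r gives r = h ρ_c/(ρ_m − ρ_c), so h (1 + ρ_c/(ρ_m − ρ_c)) = Δ, i.e. h = Δ (ρ_m − ρ_c)/ρ_m.
h = 27700 m × 0.581/3.263 = 4930 m.

4930 m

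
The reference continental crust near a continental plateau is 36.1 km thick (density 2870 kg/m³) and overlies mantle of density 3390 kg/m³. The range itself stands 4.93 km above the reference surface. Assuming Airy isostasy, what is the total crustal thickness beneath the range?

Root depth r = h ρ_c / (ρ_m − ρ_c) = 4.93 km × 2870 / 520 = 27.21 km.
Total thickness = T + h + r = 36.1 km + 4.93 km + 27.21 km = 68.2 km.

68.2 km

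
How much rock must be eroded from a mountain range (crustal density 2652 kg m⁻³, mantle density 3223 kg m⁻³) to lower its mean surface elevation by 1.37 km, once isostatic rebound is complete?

Net drop Δ = e − u = e − e ρ_c/ρ_m = e (ρ_m − ρ_c)/ρ_m.
e = Δ ρ_m/(ρ_m − ρ_c) = 1.37 km × 3223/571 = 7.73 km.

7.73 km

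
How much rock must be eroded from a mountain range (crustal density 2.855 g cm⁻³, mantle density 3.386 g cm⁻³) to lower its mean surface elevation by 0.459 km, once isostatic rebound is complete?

2.93 km

Net drop Δ = e − u = e − e ρ_c/ρ_m = e (ρ_m − ρ_c)/ρ_m.
e = Δ ρ_m/(ρ_m − ρ_c) = 0.459 km × 3.386/0.531 = 2.93 km.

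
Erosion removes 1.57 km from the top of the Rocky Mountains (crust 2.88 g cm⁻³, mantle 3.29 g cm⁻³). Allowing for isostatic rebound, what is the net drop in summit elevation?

Rebound u = e ρ_c/ρ_m = 1.57 km × 2.88/3.29 = 1.374 km.
Net surface drop = e − u = 1.57 km − 1.374 km = e (ρ_m − ρ_c)/ρ_m = 0.196 km.

0.196 km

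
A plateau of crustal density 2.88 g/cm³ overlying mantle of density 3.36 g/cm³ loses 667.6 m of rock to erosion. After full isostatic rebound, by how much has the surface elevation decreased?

95.4 m

Rebound u = e ρ_c/ρ_m = 667.6 m × 2.88/3.36 = 572.2 m.
Net surface drop = e − u = 667.6 m − 572.2 m = e (ρ_m − ρ_c)/ρ_m = 95.4 m.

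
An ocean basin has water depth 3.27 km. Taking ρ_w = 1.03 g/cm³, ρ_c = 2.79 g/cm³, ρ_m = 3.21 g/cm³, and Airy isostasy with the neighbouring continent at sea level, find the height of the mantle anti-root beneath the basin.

By Archimedes' principle applied to the lithosphere: replacing crust with seawater at the top is compensated by replacing crust with mantle at the base: d (ρ_c − ρ_w) = a (ρ_m − ρ_c).
a = d (ρ_c − ρ_w)/(ρ_m − ρ_c) = 3.27 km × 1.76/0.42 = 13.7 km.

13.7 km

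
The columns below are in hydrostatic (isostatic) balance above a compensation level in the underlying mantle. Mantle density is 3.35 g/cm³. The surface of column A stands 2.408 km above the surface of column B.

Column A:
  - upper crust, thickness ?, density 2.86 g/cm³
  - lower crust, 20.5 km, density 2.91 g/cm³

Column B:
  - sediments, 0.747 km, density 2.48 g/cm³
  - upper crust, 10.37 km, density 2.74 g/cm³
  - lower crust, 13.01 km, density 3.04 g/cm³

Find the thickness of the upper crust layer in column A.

20.5 km

Take the compensation level at the base of the deeper column (depth z_c below the surface of column A) and equate Σ ρ_i t_i down to z_c; mantle fills any gap and the z_c terms cancel.
Column A: x×2.86 + 20.5×2.91 + (z_c − 20.5 − x)×3.35
Column B: 2.408×0 + 0.747×2.48 + 10.37×2.74 + 13.01×3.04 + (z_c − 2.408 − 24.127)×3.35
The z_c×3.35 term appears on both sides and cancels. Collect the known terms of each column as K = Σ(ρt)_known − 3.35 × (depth of known layers): K_A = 59.655 − 3.35×20.5 = −9.02; K_B = 69.81676 − 3.35×(2.408 + 24.127) = −19.07549.
Balance: K_A − x×(3.35 − 2.86) = K_B, so x = (K_A − K_B)/(3.35 − 2.86) = 10.0555/0.49 = 20.5 km.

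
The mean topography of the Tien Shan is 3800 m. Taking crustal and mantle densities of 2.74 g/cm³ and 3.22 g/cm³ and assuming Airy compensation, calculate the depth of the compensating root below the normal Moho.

Isostatic balance requires: the weight of the topography is balanced by the buoyancy of the root, ρ_c h = (ρ_m − ρ_c) r.
r = h · ρ_c / (ρ_m − ρ_c) = 3800 m × 2.74 / (3.22 − 2.74) = 21700 m.

21700 m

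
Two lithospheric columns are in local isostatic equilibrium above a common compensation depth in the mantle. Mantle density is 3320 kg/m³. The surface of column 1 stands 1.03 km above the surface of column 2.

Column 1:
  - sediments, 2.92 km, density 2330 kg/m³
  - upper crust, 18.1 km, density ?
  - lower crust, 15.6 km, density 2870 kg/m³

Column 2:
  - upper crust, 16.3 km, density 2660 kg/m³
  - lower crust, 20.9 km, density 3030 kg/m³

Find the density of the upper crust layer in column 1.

2750 kg/m³

Take the compensation level at the base of the deeper column (depth z_c below the surface of column 1) and equate Σ ρ_i t_i down to z_c; mantle fills any gap and the z_c terms cancel.
Column 1: 2.92×2330 + 18.1×ρ + 15.6×2870 + (z_c − 36.62)×3320
Column 2: 1.03×0 + 16.3×2660 + 20.9×3030 + (z_c − 1.03 − 37.2)×3320
The z_c×3320 term appears on both sides and cancels. Collect the known terms of each column as K = Σ(ρt)_known − 3320 × (depth of known layers): K_1 = 51575.6 − 3320×36.62 = −70002.8; K_2 = 106685 − 3320×(1.03 + 37.2) = −20238.6.
Balance: K_1 + 18.1×ρ = K_2, so ρ = (K_2 − K_1)/18.1 = 49764.2/18.1 = 2750 kg/m³.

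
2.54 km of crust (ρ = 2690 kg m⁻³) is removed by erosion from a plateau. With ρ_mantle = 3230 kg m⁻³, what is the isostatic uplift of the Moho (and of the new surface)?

2.12 km

Unloading: uplift u = e ρ_c/ρ_m = 2.54 km × 2690/3230 = 2.12 km.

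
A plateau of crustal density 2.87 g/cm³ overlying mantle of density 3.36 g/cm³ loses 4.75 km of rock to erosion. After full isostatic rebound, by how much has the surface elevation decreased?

0.693 km

Rebound u = e ρ_c/ρ_m = 4.75 km × 2.87/3.36 = 4.057 km.
Net surface drop = e − u = 4.75 km − 4.057 km = e (ρ_m − ρ_c)/ρ_m = 0.693 km.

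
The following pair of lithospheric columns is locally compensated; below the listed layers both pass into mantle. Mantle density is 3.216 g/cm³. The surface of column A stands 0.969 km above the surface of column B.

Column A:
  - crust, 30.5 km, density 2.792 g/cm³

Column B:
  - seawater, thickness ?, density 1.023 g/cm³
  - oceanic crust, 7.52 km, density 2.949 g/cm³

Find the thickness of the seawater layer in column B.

Take the compensation level at the base of the deeper column (depth z_c below the surface of column A) and equate Σ ρ_i t_i down to z_c; mantle fills any gap and the z_c terms cancel.
Column A: 30.5×2.792 + (z_c − 30.5)×3.216
Column B: 0.969×0 + x×1.023 + 7.52×2.949 + (z_c − 0.969 − 7.52 − x)×3.216
The z_c×3.216 term appears on both sides and cancels. Collect the known terms of each column as K = Σ(ρt)_known − 3.216 × (depth of known layers): K_A = 85.156 − 3.216×30.5 = −12.932; K_B = 22.17648 − 3.216×(0.969 + 7.52) = −5.124144.
Balance: K_A = K_B − x×(3.216 − 1.023), so x = (K_B − K_A)/(3.216 − 1.023) = 7.80786/2.193 = 3.56 km.

3.56 km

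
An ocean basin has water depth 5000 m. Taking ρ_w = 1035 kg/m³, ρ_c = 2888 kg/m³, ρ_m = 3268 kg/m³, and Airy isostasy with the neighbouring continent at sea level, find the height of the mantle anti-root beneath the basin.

Equating mass per unit area of the two columns: replacing crust with seawater at the top is compensated by replacing crust with mantle at the base: d (ρ_c − ρ_w) = a (ρ_m − ρ_c).
a = d (ρ_c − ρ_w)/(ρ_m − ρ_c) = 5000 m × 1853/380 = 24400 m.

24400 m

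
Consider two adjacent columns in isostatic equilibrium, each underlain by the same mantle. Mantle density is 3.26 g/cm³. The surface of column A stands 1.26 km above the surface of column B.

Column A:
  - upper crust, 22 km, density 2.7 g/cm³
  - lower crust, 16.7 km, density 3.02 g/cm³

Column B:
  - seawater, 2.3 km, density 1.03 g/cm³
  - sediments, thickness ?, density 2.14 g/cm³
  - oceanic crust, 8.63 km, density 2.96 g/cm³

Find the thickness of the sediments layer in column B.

4.02 km

Take the compensation level at the base of the deeper column (depth z_c below the surface of column A) and equate Σ ρ_i t_i down to z_c; mantle fills any gap and the z_c terms cancel.
Column A: 22×2.7 + 16.7×3.02 + (z_c − 38.7)×3.26
Column B: 1.26×0 + 2.3×1.03 + x×2.14 + 8.63×2.96 + (z_c − 1.26 − 10.93 − x)×3.26
The z_c×3.26 term appears on both sides and cancels. Collect the known terms of each column as K = Σ(ρt)_known − 3.26 × (depth of known layers): K_A = 109.834 − 3.26×38.7 = −16.328; K_B = 27.9138 − 3.26×(1.26 + 10.93) = −11.8256.
Balance: K_A = K_B − x×(3.26 − 2.14), so x = (K_B − K_A)/(3.26 − 2.14) = 4.5024/1.12 = 4.02 km.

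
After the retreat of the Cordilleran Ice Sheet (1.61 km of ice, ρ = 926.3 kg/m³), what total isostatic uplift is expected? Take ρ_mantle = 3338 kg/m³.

0.447 km

Removing the load lets mantle flow back in; uplift u satisfies ρ_ice t = ρ_m u.
u = t ρ_ice/ρ_m = 1.61 km × 926.3/3338 = 0.447 km.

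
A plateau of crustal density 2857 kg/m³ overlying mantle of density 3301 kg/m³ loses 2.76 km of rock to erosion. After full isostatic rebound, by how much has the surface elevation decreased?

Rebound u = e ρ_c/ρ_m = 2.76 km × 2857/3301 = 2.389 km.
Net surface drop = e − u = 2.76 km − 2.389 km = e (ρ_m − ρ_c)/ρ_m = 0.371 km.

0.371 km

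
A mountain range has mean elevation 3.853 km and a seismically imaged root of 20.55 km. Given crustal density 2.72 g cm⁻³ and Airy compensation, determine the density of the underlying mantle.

3.23 g cm⁻³

Airy balance: ρ_c h = (ρ_m − ρ_c) r → ρ_m = ρ_c (1 + h/r).
ρ_m = 2.72 × (1 + 3.853 km/20.55 km) = 3.23 g cm⁻³.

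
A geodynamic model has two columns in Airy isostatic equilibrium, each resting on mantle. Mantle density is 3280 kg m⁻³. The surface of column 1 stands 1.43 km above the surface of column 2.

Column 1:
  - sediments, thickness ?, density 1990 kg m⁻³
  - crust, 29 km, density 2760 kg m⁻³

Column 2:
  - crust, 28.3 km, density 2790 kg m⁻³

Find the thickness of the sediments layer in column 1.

2.7 km

Take the compensation level at the base of the deeper column (depth z_c below the surface of column 1) and equate Σ ρ_i t_i down to z_c; mantle fills any gap and the z_c terms cancel.
Column 1: x×1990 + 29×2760 + (z_c − 29 − x)×3280
Column 2: 1.43×0 + 28.3×2790 + (z_c − 1.43 − 28.3)×3280
The z_c×3280 term appears on both sides and cancels. Collect the known terms of each column as K = Σ(ρt)_known − 3280 × (depth of known layers): K_1 = 80040 − 3280×29 = −15080; K_2 = 78957 − 3280×(1.43 + 28.3) = −18557.4.
Balance: K_1 − x×(3280 − 1990) = K_2, so x = (K_1 − K_2)/(3280 − 1990) = 3477.4/1290 = 2.7 km.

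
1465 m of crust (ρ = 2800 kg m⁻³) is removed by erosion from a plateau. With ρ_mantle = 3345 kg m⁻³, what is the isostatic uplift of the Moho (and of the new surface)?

1230 m

Unloading: uplift u = e ρ_c/ρ_m = 1465 m × 2800/3345 = 1230 m.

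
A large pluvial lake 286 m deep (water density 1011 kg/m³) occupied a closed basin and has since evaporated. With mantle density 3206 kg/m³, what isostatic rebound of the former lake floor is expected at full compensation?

90.2 m

u = d ρ_w/ρ_m = 286 m × 1011/3206 = 90.2 m.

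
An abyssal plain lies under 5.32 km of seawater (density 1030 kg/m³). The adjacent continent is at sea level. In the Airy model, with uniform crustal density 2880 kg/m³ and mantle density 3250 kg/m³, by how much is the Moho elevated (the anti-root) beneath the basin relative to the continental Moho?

Balancing pressure at the compensation depth: replacing crust with seawater at the top is compensated by replacing crust with mantle at the base: d (ρ_c − ρ_w) = a (ρ_m − ρ_c).
a = d (ρ_c − ρ_w)/(ρ_m − ρ_c) = 5.32 km × 1850/370 = 26.6 km.

26.6 km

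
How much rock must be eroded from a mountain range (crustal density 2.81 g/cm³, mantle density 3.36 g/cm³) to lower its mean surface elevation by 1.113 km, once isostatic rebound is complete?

Net drop Δ = e − u = e − e ρ_c/ρ_m = e (ρ_m − ρ_c)/ρ_m.
e = Δ ρ_m/(ρ_m − ρ_c) = 1.113 km × 3.36/0.55 = 6.8 km.

6.8 km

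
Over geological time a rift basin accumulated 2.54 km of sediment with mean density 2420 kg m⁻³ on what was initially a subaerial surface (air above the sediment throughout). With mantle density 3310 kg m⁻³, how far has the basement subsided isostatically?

Subaerial load: s = t ρ_sed / ρ_m = 2.54 km × 2420/3310 = 1.86 km.

1.86 km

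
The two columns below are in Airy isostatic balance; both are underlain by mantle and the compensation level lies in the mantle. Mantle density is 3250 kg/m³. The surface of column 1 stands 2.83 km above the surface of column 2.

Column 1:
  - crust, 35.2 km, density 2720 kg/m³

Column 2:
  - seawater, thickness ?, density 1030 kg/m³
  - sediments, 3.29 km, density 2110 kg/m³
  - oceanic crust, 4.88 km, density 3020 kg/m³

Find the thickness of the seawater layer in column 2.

Take the compensation level at the base of the deeper column (depth z_c below the surface of column 1) and equate Σ ρ_i t_i down to z_c; mantle fills any gap and the z_c terms cancel.
Column 1: 35.2×2720 + (z_c − 35.2)×3250
Column 2: 2.83×0 + x×1030 + 3.29×2110 + 4.88×3020 + (z_c − 2.83 − 8.17 − x)×3250
The z_c×3250 term appears on both sides and cancels. Collect the known terms of each column as K = Σ(ρt)_known − 3250 × (depth of known layers): K_1 = 95744 − 3250×35.2 = −18656; K_2 = 21679.5 − 3250×(2.83 + 8.17) = −14070.5.
Balance: K_1 = K_2 − x×(3250 − 1030), so x = (K_2 − K_1)/(3250 − 1030) = 4585.5/2220 = 2.07 km.

2.07 km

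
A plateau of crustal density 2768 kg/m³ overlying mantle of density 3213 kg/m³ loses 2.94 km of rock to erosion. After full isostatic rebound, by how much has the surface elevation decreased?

0.407 km

Rebound u = e ρ_c/ρ_m = 2.94 km × 2768/3213 = 2.533 km.
Net surface drop = e − u = 2.94 km − 2.533 km = e (ρ_m − ρ_c)/ρ_m = 0.407 km.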